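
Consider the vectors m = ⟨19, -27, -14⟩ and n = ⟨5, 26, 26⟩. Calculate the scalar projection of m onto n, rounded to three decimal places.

-26.167

m · n = 19·5 + (-27)·26 + (-14)·26 = 95 - 702 - 364 = -971
|n| = √(25 + 676 + 676) = √1377 ≈ 37.1080
comp_n m = -971 / √1377 ≈ -26.167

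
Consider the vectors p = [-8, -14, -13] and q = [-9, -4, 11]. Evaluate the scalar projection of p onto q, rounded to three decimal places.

p · q = (-8)·(-9) + (-14)·(-4) + (-13)·11 = 72 + 56 - 143 = -15
|q| = √(81 + 16 + 121) = √218 ≈ 14.7648
comp_q p = -15 / √218 ≈ -1.016

-1.016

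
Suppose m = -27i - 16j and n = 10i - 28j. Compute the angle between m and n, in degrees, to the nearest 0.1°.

m · n = (-27)·10 + (-16)·(-28) = -270 + 448 = 178
|m|² = 729 + 256 = 985,  |m| = √985 ≈ 31.384710
|n|² = 100 + 784 = 884,  |n| = √884 ≈ 29.732137
cos θ = 178 / (31.384710 · 29.732137) ≈ 0.19075
θ = arccos(0.19075) ≈ 79.0°

79.0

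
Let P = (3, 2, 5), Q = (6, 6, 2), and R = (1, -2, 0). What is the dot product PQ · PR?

-7

PQ = Q − P = (3, 4, -3)
PR = R − P = (-2, -4, -5)
PQ · PR = 3·(-2) + 4·(-4) + (-3)·(-5) = -6 - 16 + 15 = -7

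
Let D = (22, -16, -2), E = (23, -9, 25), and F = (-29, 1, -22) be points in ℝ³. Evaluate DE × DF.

DE = (1, 7, 27)
DF = (-51, 17, -20)
i: 7·(-20) - 27·17 = -140 - 459 = -599
j: 27·(-51) - 1·(-20) = -1377 - (-20) = -1357
k: 1·17 - 7·(-51) = 17 - (-357) = 374
DE × DF = (-599, -1357, 374)

(-599, -1357, 374)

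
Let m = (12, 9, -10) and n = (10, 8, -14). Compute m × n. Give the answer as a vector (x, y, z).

i: 9·(-14) - (-10)·8 = -126 - (-80) = -46
j: (-10)·10 - 12·(-14) = -100 - (-168) = 68
k: 12·8 - 9·10 = 96 - 90 = 6
m × n = (-46, 68, 6)

(-46, 68, 6)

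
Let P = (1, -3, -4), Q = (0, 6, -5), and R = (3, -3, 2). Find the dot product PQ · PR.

-8

PQ = Q − P = (-1, 9, -1)
PR = R − P = (2, 0, 6)
PQ · PR = (-1)·2 + 9·0 + (-1)·6 = -2 + 0 - 6 = -8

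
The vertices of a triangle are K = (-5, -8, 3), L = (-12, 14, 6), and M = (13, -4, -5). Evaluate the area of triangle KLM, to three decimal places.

231.907

KL = (-7, 22, 3),  KM = (18, 4, -8)
i: 22·(-8) - 3·4 = -176 - 12 = -188
j: 3·18 - (-7)·(-8) = 54 - 56 = -2
k: (-7)·4 - 22·18 = -28 - 396 = -424
KL × KM = (-188, -2, -424)
|KL × KM| = √215124 ≈ 463.8146
area = ½ · 463.8146 ≈ 231.907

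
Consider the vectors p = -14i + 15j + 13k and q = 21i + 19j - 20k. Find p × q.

i: 15·(-20) - 13·19 = -300 - 247 = -547
j: 13·21 - (-14)·(-20) = 273 - 280 = -7
k: (-14)·19 - 15·21 = -266 - 315 = -581
p × q = (-547, -7, -581)

(-547, -7, -581)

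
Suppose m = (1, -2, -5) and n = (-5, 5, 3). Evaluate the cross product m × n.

i: (-2)·3 - (-5)·5 = -6 - (-25) = 19
j: (-5)·(-5) - 1·3 = 25 - 3 = 22
k: 1·5 - (-2)·(-5) = 5 - 10 = -5
m × n = (19, 22, -5)

(19, 22, -5)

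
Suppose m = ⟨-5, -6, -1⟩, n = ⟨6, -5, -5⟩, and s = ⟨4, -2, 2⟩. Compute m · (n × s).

284

n × s:
i: (-5)·2 - (-5)·(-2) = -10 - 10 = -20
j: (-5)·4 - 6·2 = -20 - 12 = -32
k: 6·(-2) - (-5)·4 = -12 - (-20) = 8
n × s = (-20, -32, 8)
m · (n × s) = (-5)·(-20) + (-6)·(-32) + (-1)·8 = 100 + 192 - 8 = 284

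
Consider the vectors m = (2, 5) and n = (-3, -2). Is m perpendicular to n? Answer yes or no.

no

m · n = 2·(-3) + 5·(-2) = -6 - 10 = -16
Nonzero, so the vectors are not orthogonal.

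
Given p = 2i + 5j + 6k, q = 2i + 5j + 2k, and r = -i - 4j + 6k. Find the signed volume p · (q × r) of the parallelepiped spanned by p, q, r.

q × r:
i: 5·6 - 2·(-4) = 30 - (-8) = 38
j: 2·(-1) - 2·6 = -2 - 12 = -14
k: 2·(-4) - 5·(-1) = -8 - (-5) = -3
q × r = (38, -14, -3)
p · (q × r) = 2·38 + 5·(-14) + 6·(-3) = 76 - 70 - 18 = -12

-12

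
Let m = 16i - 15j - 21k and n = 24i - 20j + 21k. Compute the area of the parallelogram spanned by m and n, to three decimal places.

i: (-15)·21 - (-21)·(-20) = -315 - 420 = -735
j: (-21)·24 - 16·21 = -504 - 336 = -840
k: 16·(-20) - (-15)·24 = -320 - (-360) = 40
m × n = (-735, -840, 40)
|m × n| = √((-735)² + (-840)² + 40²) = √1247425 ≈ 1116.8818

1116.882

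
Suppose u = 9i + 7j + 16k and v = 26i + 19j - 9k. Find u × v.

i: 7·(-9) - 16·19 = -63 - 304 = -367
j: 16·26 - 9·(-9) = 416 - (-81) = 497
k: 9·19 - 7·26 = 171 - 182 = -11
u × v = (-367, 497, -11)

(-367, 497, -11)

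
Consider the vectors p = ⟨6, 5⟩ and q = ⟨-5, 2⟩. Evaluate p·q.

p · q = 6·(-5) + 5·2 = -30 + 10 = -20

-20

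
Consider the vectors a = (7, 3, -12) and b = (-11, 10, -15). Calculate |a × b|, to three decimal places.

269.078

i: 3·(-15) - (-12)·10 = -45 - (-120) = 75
j: (-12)·(-11) - 7·(-15) = 132 - (-105) = 237
k: 7·10 - 3·(-11) = 70 - (-33) = 103
a × b = (75, 237, 103)
|a × b| = √(75² + 237² + 103²) = √72403 ≈ 269.0781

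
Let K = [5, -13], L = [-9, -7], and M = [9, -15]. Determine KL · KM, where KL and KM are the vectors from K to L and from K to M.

-68

KL = L − K = (-14, 6)
KM = M − K = (4, -2)
KL · KM = (-14)·4 + 6·(-2) = -56 - 12 = -68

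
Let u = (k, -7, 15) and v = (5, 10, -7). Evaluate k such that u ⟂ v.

35

u · v = k·5 + (-7)·10 + 15·(-7) = -175 + 5k
Set equal to 0: 5k = 175, so k = 35.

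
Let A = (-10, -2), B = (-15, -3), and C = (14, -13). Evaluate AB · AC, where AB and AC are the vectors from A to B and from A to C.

-109

AB = B − A = (-5, -1)
AC = C − A = (24, -11)
AB · AC = (-5)·24 + (-1)·(-11) = -120 + 11 = -109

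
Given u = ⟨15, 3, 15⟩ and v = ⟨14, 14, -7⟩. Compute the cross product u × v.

(-231, 315, 168)

i: 3·(-7) - 15·14 = -21 - 210 = -231
j: 15·14 - 15·(-7) = 210 - (-105) = 315
k: 15·14 - 3·14 = 210 - 42 = 168
u × v = (-231, 315, 168)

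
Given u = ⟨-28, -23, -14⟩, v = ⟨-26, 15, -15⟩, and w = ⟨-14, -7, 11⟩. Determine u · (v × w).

-18576

v × w:
i: 15·11 - (-15)·(-7) = 165 - 105 = 60
j: (-15)·(-14) - (-26)·11 = 210 - (-286) = 496
k: (-26)·(-7) - 15·(-14) = 182 - (-210) = 392
v × w = (60, 496, 392)
u · (v × w) = (-28)·60 + (-23)·496 + (-14)·392 = -1680 - 11408 - 5488 = -18576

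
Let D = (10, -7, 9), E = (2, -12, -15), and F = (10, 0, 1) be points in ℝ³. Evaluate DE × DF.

(208, -64, -56)

DE = (-8, -5, -24)
DF = (0, 7, -8)
i: (-5)·(-8) - (-24)·7 = 40 - (-168) = 208
j: (-24)·0 - (-8)·(-8) = 0 - 64 = -64
k: (-8)·7 - (-5)·0 = -56 - 0 = -56
DE × DF = (208, -64, -56)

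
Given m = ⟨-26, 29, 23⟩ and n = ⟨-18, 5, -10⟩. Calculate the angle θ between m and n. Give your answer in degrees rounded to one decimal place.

m · n = (-26)·(-18) + 29·5 + 23·(-10) = 468 + 145 - 230 = 383
|m|² = 676 + 841 + 529 = 2046,  |m| = √2046 ≈ 45.232732
|n|² = 324 + 25 + 100 = 449,  |n| = √449 ≈ 21.189620
cos θ = 383 / (45.232732 · 21.189620) ≈ 0.39960
θ = arccos(0.39960) ≈ 66.4°

66.4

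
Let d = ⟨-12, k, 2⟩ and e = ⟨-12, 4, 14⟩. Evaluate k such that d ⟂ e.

d · e = (-12)·(-12) + k·4 + 2·14 = 172 + 4k
Set equal to 0: 4k = -172, so k = -43.

-43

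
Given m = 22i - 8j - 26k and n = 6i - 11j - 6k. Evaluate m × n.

(-238, -24, -194)

i: (-8)·(-6) - (-26)·(-11) = 48 - 286 = -238
j: (-26)·6 - 22·(-6) = -156 - (-132) = -24
k: 22·(-11) - (-8)·6 = -242 - (-48) = -194
m × n = (-238, -24, -194)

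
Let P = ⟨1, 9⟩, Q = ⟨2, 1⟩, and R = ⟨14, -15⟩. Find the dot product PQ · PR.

PQ = Q − P = (1, -8)
PR = R − P = (13, -24)
PQ · PR = 1·13 + (-8)·(-24) = 13 + 192 = 205

205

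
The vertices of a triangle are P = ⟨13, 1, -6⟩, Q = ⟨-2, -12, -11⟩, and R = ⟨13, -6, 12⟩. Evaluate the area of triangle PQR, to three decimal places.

197.665

PQ = (-15, -13, -5),  PR = (0, -7, 18)
i: (-13)·18 - (-5)·(-7) = -234 - 35 = -269
j: (-5)·0 - (-15)·18 = 0 - (-270) = 270
k: (-15)·(-7) - (-13)·0 = 105 - 0 = 105
PQ × PR = (-269, 270, 105)
|PQ × PR| = √156286 ≈ 395.3302
area = ½ · 395.3302 ≈ 197.665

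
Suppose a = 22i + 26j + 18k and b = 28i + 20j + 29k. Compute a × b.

i: 26·29 - 18·20 = 754 - 360 = 394
j: 18·28 - 22·29 = 504 - 638 = -134
k: 22·20 - 26·28 = 440 - 728 = -288
a × b = (394, -134, -288)

(394, -134, -288)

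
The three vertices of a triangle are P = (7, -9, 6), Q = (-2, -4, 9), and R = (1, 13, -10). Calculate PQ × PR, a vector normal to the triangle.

PQ = (-9, 5, 3)
PR = (-6, 22, -16)
i: 5·(-16) - 3·22 = -80 - 66 = -146
j: 3·(-6) - (-9)·(-16) = -18 - 144 = -162
k: (-9)·22 - 5·(-6) = -198 - (-30) = -168
PQ × PR = (-146, -162, -168)

(-146, -162, -168)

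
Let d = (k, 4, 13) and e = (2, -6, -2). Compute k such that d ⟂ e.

d · e = k·2 + 4·(-6) + 13·(-2) = -50 + 2k
Set equal to 0: 2k = 50, so k = 25.

25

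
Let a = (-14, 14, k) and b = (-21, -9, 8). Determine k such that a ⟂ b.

-21

a · b = (-14)·(-21) + 14·(-9) + k·8 = 168 + 8k
Set equal to 0: 8k = -168, so k = -21.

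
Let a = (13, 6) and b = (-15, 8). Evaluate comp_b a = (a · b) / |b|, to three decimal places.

-8.647

a · b = 13·(-15) + 6·8 = -195 + 48 = -147
|b| = √(225 + 64) = √289 ≈ 17.0000
comp_b a = -147 / √289 ≈ -8.647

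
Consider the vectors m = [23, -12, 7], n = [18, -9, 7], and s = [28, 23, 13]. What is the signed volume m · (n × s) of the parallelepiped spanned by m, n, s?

-1276

n × s:
i: (-9)·13 - 7·23 = -117 - 161 = -278
j: 7·28 - 18·13 = 196 - 234 = -38
k: 18·23 - (-9)·28 = 414 - (-252) = 666
n × s = (-278, -38, 666)
m · (n × s) = 23·(-278) + (-12)·(-38) + 7·666 = -6394 + 456 + 4662 = -1276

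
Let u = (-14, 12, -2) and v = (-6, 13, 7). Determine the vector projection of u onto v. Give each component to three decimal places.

(-5.339, 11.567, 6.228)

u · v = (-14)·(-6) + 12·13 + (-2)·7 = 84 + 156 - 14 = 226
|v|² = 36 + 169 + 49 = 254
proj_v u = (226/254) · (-6, 13, 7) ≈ (-5.339, 11.567, 6.228)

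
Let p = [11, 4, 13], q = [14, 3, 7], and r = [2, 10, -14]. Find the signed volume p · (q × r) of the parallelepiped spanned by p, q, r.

q × r:
i: 3·(-14) - 7·10 = -42 - 70 = -112
j: 7·2 - 14·(-14) = 14 - (-196) = 210
k: 14·10 - 3·2 = 140 - 6 = 134
q × r = (-112, 210, 134)
p · (q × r) = 11·(-112) + 4·210 + 13·134 = -1232 + 840 + 1742 = 1350

1350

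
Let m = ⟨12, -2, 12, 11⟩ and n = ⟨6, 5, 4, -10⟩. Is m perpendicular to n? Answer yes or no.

m · n = 12·6 + (-2)·5 + 12·4 + 11·(-10) = 72 - 10 + 48 - 110 = 0
Zero, so the vectors are orthogonal.

yes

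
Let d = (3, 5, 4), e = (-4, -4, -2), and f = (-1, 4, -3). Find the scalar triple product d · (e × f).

e × f:
i: (-4)·(-3) - (-2)·4 = 12 - (-8) = 20
j: (-2)·(-1) - (-4)·(-3) = 2 - 12 = -10
k: (-4)·4 - (-4)·(-1) = -16 - 4 = -20
e × f = (20, -10, -20)
d · (e × f) = 3·20 + 5·(-10) + 4·(-20) = 60 - 50 - 80 = -70

-70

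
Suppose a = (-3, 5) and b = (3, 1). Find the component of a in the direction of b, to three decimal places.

a · b = (-3)·3 + 5·1 = -9 + 5 = -4
|b| = √(9 + 1) = √10 ≈ 3.1623
comp_b a = -4 / √10 ≈ -1.265

-1.265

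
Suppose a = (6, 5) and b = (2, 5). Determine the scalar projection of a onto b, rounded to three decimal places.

6.871

a · b = 6·2 + 5·5 = 12 + 25 = 37
|b| = √(4 + 25) = √29 ≈ 5.3852
comp_b a = 37 / √29 ≈ 6.871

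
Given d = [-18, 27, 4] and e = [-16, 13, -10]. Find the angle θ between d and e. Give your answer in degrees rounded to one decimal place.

36.9

d · e = (-18)·(-16) + 27·13 + 4·(-10) = 288 + 351 - 40 = 599
|d|² = 324 + 729 + 16 = 1069,  |d| = √1069 ≈ 32.695565
|e|² = 256 + 169 + 100 = 525,  |e| = √525 ≈ 22.912878
cos θ = 599 / (32.695565 · 22.912878) ≈ 0.79957
θ = arccos(0.79957) ≈ 36.9°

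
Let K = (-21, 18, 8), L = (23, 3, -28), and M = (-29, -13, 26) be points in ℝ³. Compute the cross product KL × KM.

KL = (44, -15, -36)
KM = (-8, -31, 18)
i: (-15)·18 - (-36)·(-31) = -270 - 1116 = -1386
j: (-36)·(-8) - 44·18 = 288 - 792 = -504
k: 44·(-31) - (-15)·(-8) = -1364 - 120 = -1484
KL × KM = (-1386, -504, -1484)

(-1386, -504, -1484)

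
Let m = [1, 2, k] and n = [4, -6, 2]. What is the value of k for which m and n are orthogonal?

m · n = 1·4 + 2·(-6) + k·2 = -8 + 2k
Set equal to 0: 2k = 8, so k = 4.

4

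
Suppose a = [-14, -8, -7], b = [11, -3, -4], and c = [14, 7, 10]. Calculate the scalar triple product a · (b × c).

b × c:
i: (-3)·10 - (-4)·7 = -30 - (-28) = -2
j: (-4)·14 - 11·10 = -56 - 110 = -166
k: 11·7 - (-3)·14 = 77 - (-42) = 119
b × c = (-2, -166, 119)
a · (b × c) = (-14)·(-2) + (-8)·(-166) + (-7)·119 = 28 + 1328 - 833 = 523

523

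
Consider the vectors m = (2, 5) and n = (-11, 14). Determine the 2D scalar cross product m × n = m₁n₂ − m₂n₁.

83

2·14 - 5·(-11) = 28 - (-55) = 83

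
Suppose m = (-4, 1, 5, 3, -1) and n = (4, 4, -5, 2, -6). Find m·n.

-25

m · n = (-4)·4 + 1·4 + 5·(-5) + 3·2 + (-1)·(-6) = -16 + 4 - 25 + 6 + 6 = -25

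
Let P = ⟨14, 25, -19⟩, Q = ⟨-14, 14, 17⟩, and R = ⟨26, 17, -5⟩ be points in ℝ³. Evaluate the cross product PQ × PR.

PQ = (-28, -11, 36)
PR = (12, -8, 14)
i: (-11)·14 - 36·(-8) = -154 - (-288) = 134
j: 36·12 - (-28)·14 = 432 - (-392) = 824
k: (-28)·(-8) - (-11)·12 = 224 - (-132) = 356
PQ × PR = (134, 824, 356)

(134, 824, 356)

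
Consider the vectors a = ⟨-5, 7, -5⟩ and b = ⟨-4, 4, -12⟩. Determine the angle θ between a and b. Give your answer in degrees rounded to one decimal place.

a · b = (-5)·(-4) + 7·4 + (-5)·(-12) = 20 + 28 + 60 = 108
|a|² = 25 + 49 + 25 = 99,  |a| = √99 ≈ 9.949874
|b|² = 16 + 16 + 144 = 176,  |b| = √176 ≈ 13.266499
cos θ = 108 / (9.949874 · 13.266499) ≈ 0.81818
θ = arccos(0.81818) ≈ 35.1°

35.1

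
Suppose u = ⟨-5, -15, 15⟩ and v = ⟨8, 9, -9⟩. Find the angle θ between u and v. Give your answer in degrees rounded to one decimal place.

u · v = (-5)·8 + (-15)·9 + 15·(-9) = -40 - 135 - 135 = -310
|u|² = 25 + 225 + 225 = 475,  |u| = √475 ≈ 21.794495
|v|² = 64 + 81 + 81 = 226,  |v| = √226 ≈ 15.033296
cos θ = -310 / (21.794495 · 15.033296) ≈ -0.94615
θ = arccos(-0.94615) ≈ 161.1°

161.1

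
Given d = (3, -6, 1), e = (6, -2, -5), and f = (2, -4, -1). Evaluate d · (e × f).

-50

e × f:
i: (-2)·(-1) - (-5)·(-4) = 2 - 20 = -18
j: (-5)·2 - 6·(-1) = -10 - (-6) = -4
k: 6·(-4) - (-2)·2 = -24 - (-4) = -20
e × f = (-18, -4, -20)
d · (e × f) = 3·(-18) + (-6)·(-4) + 1·(-20) = -54 + 24 - 20 = -50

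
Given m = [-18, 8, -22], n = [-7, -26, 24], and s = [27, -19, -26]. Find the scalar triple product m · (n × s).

n × s:
i: (-26)·(-26) - 24·(-19) = 676 - (-456) = 1132
j: 24·27 - (-7)·(-26) = 648 - 182 = 466
k: (-7)·(-19) - (-26)·27 = 133 - (-702) = 835
n × s = (1132, 466, 835)
m · (n × s) = (-18)·1132 + 8·466 + (-22)·835 = -20376 + 3728 - 18370 = -35018

-35018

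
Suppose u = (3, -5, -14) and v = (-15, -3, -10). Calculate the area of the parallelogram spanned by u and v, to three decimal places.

i: (-5)·(-10) - (-14)·(-3) = 50 - 42 = 8
j: (-14)·(-15) - 3·(-10) = 210 - (-30) = 240
k: 3·(-3) - (-5)·(-15) = -9 - 75 = -84
u × v = (8, 240, -84)
|u × v| = √(8² + 240² + (-84)²) = √64720 ≈ 254.4013

254.401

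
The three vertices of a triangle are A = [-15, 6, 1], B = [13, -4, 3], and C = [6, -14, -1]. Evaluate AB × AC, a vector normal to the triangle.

AB = (28, -10, 2)
AC = (21, -20, -2)
i: (-10)·(-2) - 2·(-20) = 20 - (-40) = 60
j: 2·21 - 28·(-2) = 42 - (-56) = 98
k: 28·(-20) - (-10)·21 = -560 - (-210) = -350
AB × AC = (60, 98, -350)

(60, 98, -350)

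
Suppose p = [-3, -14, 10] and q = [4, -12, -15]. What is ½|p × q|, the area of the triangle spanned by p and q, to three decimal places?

i: (-14)·(-15) - 10·(-12) = 210 - (-120) = 330
j: 10·4 - (-3)·(-15) = 40 - 45 = -5
k: (-3)·(-12) - (-14)·4 = 36 - (-56) = 92
p × q = (330, -5, 92)
|p × q| = √(330² + (-5)² + 92²) = √117389 ≈ 342.6208
area = ½ · 342.6208 ≈ 171.310

171.310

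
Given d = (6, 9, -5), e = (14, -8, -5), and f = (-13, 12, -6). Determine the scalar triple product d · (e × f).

e × f:
i: (-8)·(-6) - (-5)·12 = 48 - (-60) = 108
j: (-5)·(-13) - 14·(-6) = 65 - (-84) = 149
k: 14·12 - (-8)·(-13) = 168 - 104 = 64
e × f = (108, 149, 64)
d · (e × f) = 6·108 + 9·149 + (-5)·64 = 648 + 1341 - 320 = 1669

1669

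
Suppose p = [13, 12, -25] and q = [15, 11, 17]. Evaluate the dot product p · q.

-98

p · q = 13·15 + 12·11 + (-25)·17 = 195 + 132 - 425 = -98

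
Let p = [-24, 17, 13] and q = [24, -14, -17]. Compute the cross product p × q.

i: 17·(-17) - 13·(-14) = -289 - (-182) = -107
j: 13·24 - (-24)·(-17) = 312 - 408 = -96
k: (-24)·(-14) - 17·24 = 336 - 408 = -72
p × q = (-107, -96, -72)

(-107, -96, -72)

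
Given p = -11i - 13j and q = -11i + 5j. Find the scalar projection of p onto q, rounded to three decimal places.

p · q = (-11)·(-11) + (-13)·5 = 121 - 65 = 56
|q| = √(121 + 25) = √146 ≈ 12.0830
comp_q p = 56 / √146 ≈ 4.635

4.635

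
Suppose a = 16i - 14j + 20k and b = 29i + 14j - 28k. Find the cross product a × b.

(112, 1028, 630)

i: (-14)·(-28) - 20·14 = 392 - 280 = 112
j: 20·29 - 16·(-28) = 580 - (-448) = 1028
k: 16·14 - (-14)·29 = 224 - (-406) = 630
a × b = (112, 1028, 630)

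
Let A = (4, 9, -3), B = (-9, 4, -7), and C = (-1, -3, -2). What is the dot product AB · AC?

121

AB = B − A = (-13, -5, -4)
AC = C − A = (-5, -12, 1)
AB · AC = (-13)·(-5) + (-5)·(-12) + (-4)·1 = 65 + 60 - 4 = 121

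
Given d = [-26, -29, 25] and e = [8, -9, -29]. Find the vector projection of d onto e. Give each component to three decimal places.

d · e = (-26)·8 + (-29)·(-9) + 25·(-29) = -208 + 261 - 725 = -672
|e|² = 64 + 81 + 841 = 986
proj_e d = (-672/986) · (8, -9, -29) ≈ (-5.452, 6.134, 19.765)

(-5.452, 6.134, 19.765)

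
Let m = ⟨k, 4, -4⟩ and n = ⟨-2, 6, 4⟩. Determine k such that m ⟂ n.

4

m · n = k·(-2) + 4·6 + (-4)·4 = 8 - 2k
Set equal to 0: -2k = -8, so k = 4.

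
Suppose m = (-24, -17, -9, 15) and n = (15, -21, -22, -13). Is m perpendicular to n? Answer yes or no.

yes

m · n = (-24)·15 + (-17)·(-21) + (-9)·(-22) + 15·(-13) = -360 + 357 + 198 - 195 = 0
Zero, so the vectors are orthogonal.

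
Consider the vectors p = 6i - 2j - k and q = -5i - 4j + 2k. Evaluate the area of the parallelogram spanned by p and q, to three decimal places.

i: (-2)·2 - (-1)·(-4) = -4 - 4 = -8
j: (-1)·(-5) - 6·2 = 5 - 12 = -7
k: 6·(-4) - (-2)·(-5) = -24 - 10 = -34
p × q = (-8, -7, -34)
|p × q| = √((-8)² + (-7)² + (-34)²) = √1269 ≈ 35.6230

35.623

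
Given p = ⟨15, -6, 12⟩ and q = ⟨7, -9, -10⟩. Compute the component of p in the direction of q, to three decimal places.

2.572

p · q = 15·7 + (-6)·(-9) + 12·(-10) = 105 + 54 - 120 = 39
|q| = √(49 + 81 + 100) = √230 ≈ 15.1658
comp_q p = 39 / √230 ≈ 2.572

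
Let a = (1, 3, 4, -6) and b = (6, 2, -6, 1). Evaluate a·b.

a · b = 1·6 + 3·2 + 4·(-6) + (-6)·1 = 6 + 6 - 24 - 6 = -18

-18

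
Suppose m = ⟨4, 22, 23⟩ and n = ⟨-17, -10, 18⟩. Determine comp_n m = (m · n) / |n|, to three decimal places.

m · n = 4·(-17) + 22·(-10) + 23·18 = -68 - 220 + 414 = 126
|n| = √(289 + 100 + 324) = √713 ≈ 26.7021
comp_n m = 126 / √713 ≈ 4.719

4.719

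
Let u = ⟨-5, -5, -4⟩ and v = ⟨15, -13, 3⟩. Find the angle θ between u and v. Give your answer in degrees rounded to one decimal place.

u · v = (-5)·15 + (-5)·(-13) + (-4)·3 = -75 + 65 - 12 = -22
|u|² = 25 + 25 + 16 = 66,  |u| = √66 ≈ 8.124038
|v|² = 225 + 169 + 9 = 403,  |v| = √403 ≈ 20.074860
cos θ = -22 / (8.124038 · 20.074860) ≈ -0.13490
θ = arccos(-0.13490) ≈ 97.8°

97.8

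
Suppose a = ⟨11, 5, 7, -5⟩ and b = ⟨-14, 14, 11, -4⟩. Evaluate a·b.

a · b = 11·(-14) + 5·14 + 7·11 + (-5)·(-4) = -154 + 70 + 77 + 20 = 13

13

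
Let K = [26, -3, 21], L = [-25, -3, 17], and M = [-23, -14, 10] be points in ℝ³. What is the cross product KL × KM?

(-44, -365, 561)

KL = (-51, 0, -4)
KM = (-49, -11, -11)
i: 0·(-11) - (-4)·(-11) = 0 - 44 = -44
j: (-4)·(-49) - (-51)·(-11) = 196 - 561 = -365
k: (-51)·(-11) - 0·(-49) = 561 - 0 = 561
KL × KM = (-44, -365, 561)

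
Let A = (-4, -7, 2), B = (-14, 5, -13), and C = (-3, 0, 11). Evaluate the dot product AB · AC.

-61

AB = B − A = (-10, 12, -15)
AC = C − A = (1, 7, 9)
AB · AC = (-10)·1 + 12·7 + (-15)·9 = -10 + 84 - 135 = -61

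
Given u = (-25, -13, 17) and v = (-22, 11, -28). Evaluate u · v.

-69

u · v = (-25)·(-22) + (-13)·11 + 17·(-28) = 550 - 143 - 476 = -69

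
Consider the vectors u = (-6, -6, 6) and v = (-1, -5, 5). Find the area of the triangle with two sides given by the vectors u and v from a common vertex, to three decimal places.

i: (-6)·5 - 6·(-5) = -30 - (-30) = 0
j: 6·(-1) - (-6)·5 = -6 - (-30) = 24
k: (-6)·(-5) - (-6)·(-1) = 30 - 6 = 24
u × v = (0, 24, 24)
|u × v| = √(0² + 24² + 24²) = √1152 ≈ 33.9411
area = ½ · 33.9411 ≈ 16.971

16.971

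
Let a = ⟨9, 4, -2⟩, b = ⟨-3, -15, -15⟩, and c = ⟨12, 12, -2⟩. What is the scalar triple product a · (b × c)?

b × c:
i: (-15)·(-2) - (-15)·12 = 30 - (-180) = 210
j: (-15)·12 - (-3)·(-2) = -180 - 6 = -186
k: (-3)·12 - (-15)·12 = -36 - (-180) = 144
b × c = (210, -186, 144)
a · (b × c) = 9·210 + 4·(-186) + (-2)·144 = 1890 - 744 - 288 = 858

858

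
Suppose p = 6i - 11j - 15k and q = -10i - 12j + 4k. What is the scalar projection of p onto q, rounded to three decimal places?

0.744

p · q = 6·(-10) + (-11)·(-12) + (-15)·4 = -60 + 132 - 60 = 12
|q| = √(100 + 144 + 16) = √260 ≈ 16.1245
comp_q p = 12 / √260 ≈ 0.744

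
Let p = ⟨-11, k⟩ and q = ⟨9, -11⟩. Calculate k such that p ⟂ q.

p · q = (-11)·9 + k·(-11) = -99 - 11k
Set equal to 0: -11k = 99, so k = -9.

-9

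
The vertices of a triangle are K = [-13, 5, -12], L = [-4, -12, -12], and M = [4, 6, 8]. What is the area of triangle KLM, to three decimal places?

243.313

KL = (9, -17, 0),  KM = (17, 1, 20)
i: (-17)·20 - 0·1 = -340 - 0 = -340
j: 0·17 - 9·20 = 0 - 180 = -180
k: 9·1 - (-17)·17 = 9 - (-289) = 298
KL × KM = (-340, -180, 298)
|KL × KM| = √236804 ≈ 486.6251
area = ½ · 486.6251 ≈ 243.313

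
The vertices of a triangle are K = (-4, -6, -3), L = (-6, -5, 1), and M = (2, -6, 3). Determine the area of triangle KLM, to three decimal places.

18.493

KL = (-2, 1, 4),  KM = (6, 0, 6)
i: 1·6 - 4·0 = 6 - 0 = 6
j: 4·6 - (-2)·6 = 24 - (-12) = 36
k: (-2)·0 - 1·6 = 0 - 6 = -6
KL × KM = (6, 36, -6)
|KL × KM| = √1368 ≈ 36.9865
area = ½ · 36.9865 ≈ 18.493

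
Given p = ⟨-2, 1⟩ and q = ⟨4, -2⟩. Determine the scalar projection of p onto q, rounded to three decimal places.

-2.236

p · q = (-2)·4 + 1·(-2) = -8 - 2 = -10
|q| = √(16 + 4) = √20 ≈ 4.4721
comp_q p = -10 / √20 ≈ -2.236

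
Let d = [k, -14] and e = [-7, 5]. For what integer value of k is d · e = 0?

d · e = k·(-7) + (-14)·5 = -70 - 7k
Set equal to 0: -7k = 70, so k = -10.

-10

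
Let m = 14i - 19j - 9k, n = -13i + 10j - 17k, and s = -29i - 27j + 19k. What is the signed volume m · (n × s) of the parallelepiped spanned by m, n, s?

n × s:
i: 10·19 - (-17)·(-27) = 190 - 459 = -269
j: (-17)·(-29) - (-13)·19 = 493 - (-247) = 740
k: (-13)·(-27) - 10·(-29) = 351 - (-290) = 641
n × s = (-269, 740, 641)
m · (n × s) = 14·(-269) + (-19)·740 + (-9)·641 = -3766 - 14060 - 5769 = -23595

-23595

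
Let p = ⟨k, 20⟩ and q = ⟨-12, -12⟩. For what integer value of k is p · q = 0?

-20

p · q = k·(-12) + 20·(-12) = -240 - 12k
Set equal to 0: -12k = 240, so k = -20.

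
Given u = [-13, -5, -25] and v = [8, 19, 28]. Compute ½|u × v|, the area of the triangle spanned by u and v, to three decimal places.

i: (-5)·28 - (-25)·19 = -140 - (-475) = 335
j: (-25)·8 - (-13)·28 = -200 - (-364) = 164
k: (-13)·19 - (-5)·8 = -247 - (-40) = -207
u × v = (335, 164, -207)
|u × v| = √(335² + 164² + (-207)²) = √181970 ≈ 426.5794
area = ½ · 426.5794 ≈ 213.290

213.290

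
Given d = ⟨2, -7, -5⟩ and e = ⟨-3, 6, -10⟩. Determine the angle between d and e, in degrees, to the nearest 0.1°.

d · e = 2·(-3) + (-7)·6 + (-5)·(-10) = -6 - 42 + 50 = 2
|d|² = 4 + 49 + 25 = 78,  |d| = √78 ≈ 8.831761
|e|² = 9 + 36 + 100 = 145,  |e| = √145 ≈ 12.041595
cos θ = 2 / (8.831761 · 12.041595) ≈ 0.01881
θ = arccos(0.01881) ≈ 88.9°

88.9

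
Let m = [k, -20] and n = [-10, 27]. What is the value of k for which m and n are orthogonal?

m · n = k·(-10) + (-20)·27 = -540 - 10k
Set equal to 0: -10k = 540, so k = -54.

-54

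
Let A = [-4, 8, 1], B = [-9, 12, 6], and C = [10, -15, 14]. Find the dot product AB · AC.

-97

AB = B − A = (-5, 4, 5)
AC = C − A = (14, -23, 13)
AB · AC = (-5)·14 + 4·(-23) + 5·13 = -70 - 92 + 65 = -97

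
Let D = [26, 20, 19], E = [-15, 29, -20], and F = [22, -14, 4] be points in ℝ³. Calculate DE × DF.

(-1461, -459, 1430)

DE = (-41, 9, -39)
DF = (-4, -34, -15)
i: 9·(-15) - (-39)·(-34) = -135 - 1326 = -1461
j: (-39)·(-4) - (-41)·(-15) = 156 - 615 = -459
k: (-41)·(-34) - 9·(-4) = 1394 - (-36) = 1430
DE × DF = (-1461, -459, 1430)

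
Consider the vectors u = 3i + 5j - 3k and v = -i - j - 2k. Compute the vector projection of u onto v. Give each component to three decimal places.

u · v = 3·(-1) + 5·(-1) + (-3)·(-2) = -3 - 5 + 6 = -2
|v|² = 1 + 1 + 4 = 6
proj_v u = (-2/6) · (-1, -1, -2) ≈ (0.333, 0.333, 0.667)

(0.333, 0.333, 0.667)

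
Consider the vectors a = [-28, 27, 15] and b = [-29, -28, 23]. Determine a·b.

401

a · b = (-28)·(-29) + 27·(-28) + 15·23 = 812 - 756 + 345 = 401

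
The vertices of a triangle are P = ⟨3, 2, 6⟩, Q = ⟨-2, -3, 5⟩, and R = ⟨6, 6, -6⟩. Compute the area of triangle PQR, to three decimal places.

PQ = (-5, -5, -1),  PR = (3, 4, -12)
i: (-5)·(-12) - (-1)·4 = 60 - (-4) = 64
j: (-1)·3 - (-5)·(-12) = -3 - 60 = -63
k: (-5)·4 - (-5)·3 = -20 - (-15) = -5
PQ × PR = (64, -63, -5)
|PQ × PR| = √8090 ≈ 89.9444
area = ½ · 89.9444 ≈ 44.972

44.972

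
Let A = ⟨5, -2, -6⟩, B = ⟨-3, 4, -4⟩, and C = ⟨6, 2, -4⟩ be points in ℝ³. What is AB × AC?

(4, 18, -38)

AB = (-8, 6, 2)
AC = (1, 4, 2)
i: 6·2 - 2·4 = 12 - 8 = 4
j: 2·1 - (-8)·2 = 2 - (-16) = 18
k: (-8)·4 - 6·1 = -32 - 6 = -38
AB × AC = (4, 18, -38)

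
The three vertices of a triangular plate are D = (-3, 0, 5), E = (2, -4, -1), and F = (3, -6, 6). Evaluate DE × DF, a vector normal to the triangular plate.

DE = (5, -4, -6)
DF = (6, -6, 1)
i: (-4)·1 - (-6)·(-6) = -4 - 36 = -40
j: (-6)·6 - 5·1 = -36 - 5 = -41
k: 5·(-6) - (-4)·6 = -30 - (-24) = -6
DE × DF = (-40, -41, -6)

(-40, -41, -6)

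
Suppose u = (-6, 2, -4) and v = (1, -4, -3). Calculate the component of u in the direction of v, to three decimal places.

-0.392

u · v = (-6)·1 + 2·(-4) + (-4)·(-3) = -6 - 8 + 12 = -2
|v| = √(1 + 16 + 9) = √26 ≈ 5.0990
comp_v u = -2 / √26 ≈ -0.392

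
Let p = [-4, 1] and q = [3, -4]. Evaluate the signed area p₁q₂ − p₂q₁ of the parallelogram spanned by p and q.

13

(-4)·(-4) - 1·3 = 16 - 3 = 13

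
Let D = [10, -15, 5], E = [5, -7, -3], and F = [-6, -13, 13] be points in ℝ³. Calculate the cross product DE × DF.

(80, 168, 118)

DE = (-5, 8, -8)
DF = (-16, 2, 8)
i: 8·8 - (-8)·2 = 64 - (-16) = 80
j: (-8)·(-16) - (-5)·8 = 128 - (-40) = 168
k: (-5)·2 - 8·(-16) = -10 - (-128) = 118
DE × DF = (80, 168, 118)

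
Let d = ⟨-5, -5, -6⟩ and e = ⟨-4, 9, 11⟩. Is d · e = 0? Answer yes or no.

no

d · e = (-5)·(-4) + (-5)·9 + (-6)·11 = 20 - 45 - 66 = -91
Nonzero, so the vectors are not orthogonal.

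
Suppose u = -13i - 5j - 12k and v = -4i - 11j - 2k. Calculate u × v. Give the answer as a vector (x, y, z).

i: (-5)·(-2) - (-12)·(-11) = 10 - 132 = -122
j: (-12)·(-4) - (-13)·(-2) = 48 - 26 = 22
k: (-13)·(-11) - (-5)·(-4) = 143 - 20 = 123
u × v = (-122, 22, 123)

(-122, 22, 123)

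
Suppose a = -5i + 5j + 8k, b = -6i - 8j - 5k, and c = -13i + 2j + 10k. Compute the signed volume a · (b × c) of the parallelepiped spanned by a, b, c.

47

b × c:
i: (-8)·10 - (-5)·2 = -80 - (-10) = -70
j: (-5)·(-13) - (-6)·10 = 65 - (-60) = 125
k: (-6)·2 - (-8)·(-13) = -12 - 104 = -116
b × c = (-70, 125, -116)
a · (b × c) = (-5)·(-70) + 5·125 + 8·(-116) = 350 + 625 - 928 = 47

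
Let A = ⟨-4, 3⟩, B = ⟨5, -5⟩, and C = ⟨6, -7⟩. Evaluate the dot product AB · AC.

170

AB = B − A = (9, -8)
AC = C − A = (10, -10)
AB · AC = 9·10 + (-8)·(-10) = 90 + 80 = 170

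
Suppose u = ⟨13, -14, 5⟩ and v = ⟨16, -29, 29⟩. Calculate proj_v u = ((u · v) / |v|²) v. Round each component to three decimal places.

u · v = 13·16 + (-14)·(-29) + 5·29 = 208 + 406 + 145 = 759
|v|² = 256 + 841 + 841 = 1938
proj_v u = (759/1938) · (16, -29, 29) ≈ (6.266, -11.358, 11.358)

(6.266, -11.358, 11.358)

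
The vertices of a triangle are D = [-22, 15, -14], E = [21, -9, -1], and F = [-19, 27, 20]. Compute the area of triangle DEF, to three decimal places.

DE = (43, -24, 13),  DF = (3, 12, 34)
i: (-24)·34 - 13·12 = -816 - 156 = -972
j: 13·3 - 43·34 = 39 - 1462 = -1423
k: 43·12 - (-24)·3 = 516 - (-72) = 588
DE × DF = (-972, -1423, 588)
|DE × DF| = √3315457 ≈ 1820.8396
area = ½ · 1820.8396 ≈ 910.420

910.420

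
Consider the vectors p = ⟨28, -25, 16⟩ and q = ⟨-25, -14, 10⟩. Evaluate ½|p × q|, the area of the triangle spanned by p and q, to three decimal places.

611.834

i: (-25)·10 - 16·(-14) = -250 - (-224) = -26
j: 16·(-25) - 28·10 = -400 - 280 = -680
k: 28·(-14) - (-25)·(-25) = -392 - 625 = -1017
p × q = (-26, -680, -1017)
|p × q| = √((-26)² + (-680)² + (-1017)²) = √1497365 ≈ 1223.6687
area = ½ · 1223.6687 ≈ 611.834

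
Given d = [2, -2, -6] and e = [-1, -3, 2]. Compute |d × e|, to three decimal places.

23.495

i: (-2)·2 - (-6)·(-3) = -4 - 18 = -22
j: (-6)·(-1) - 2·2 = 6 - 4 = 2
k: 2·(-3) - (-2)·(-1) = -6 - 2 = -8
d × e = (-22, 2, -8)
|d × e| = √((-22)² + 2² + (-8)²) = √552 ≈ 23.4947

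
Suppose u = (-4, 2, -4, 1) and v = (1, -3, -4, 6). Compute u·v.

12

u · v = (-4)·1 + 2·(-3) + (-4)·(-4) + 1·6 = -4 - 6 + 16 + 6 = 12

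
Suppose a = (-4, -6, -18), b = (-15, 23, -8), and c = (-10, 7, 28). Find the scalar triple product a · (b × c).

b × c:
i: 23·28 - (-8)·7 = 644 - (-56) = 700
j: (-8)·(-10) - (-15)·28 = 80 - (-420) = 500
k: (-15)·7 - 23·(-10) = -105 - (-230) = 125
b × c = (700, 500, 125)
a · (b × c) = (-4)·700 + (-6)·500 + (-18)·125 = -2800 - 3000 - 2250 = -8050

-8050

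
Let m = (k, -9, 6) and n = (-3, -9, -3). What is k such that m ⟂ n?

21

m · n = k·(-3) + (-9)·(-9) + 6·(-3) = 63 - 3k
Set equal to 0: -3k = -63, so k = 21.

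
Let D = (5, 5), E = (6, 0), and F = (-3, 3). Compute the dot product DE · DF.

2

DE = E − D = (1, -5)
DF = F − D = (-8, -2)
DE · DF = 1·(-8) + (-5)·(-2) = -8 + 10 = 2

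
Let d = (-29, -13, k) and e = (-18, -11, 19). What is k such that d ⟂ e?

d · e = (-29)·(-18) + (-13)·(-11) + k·19 = 665 + 19k
Set equal to 0: 19k = -665, so k = -35.

-35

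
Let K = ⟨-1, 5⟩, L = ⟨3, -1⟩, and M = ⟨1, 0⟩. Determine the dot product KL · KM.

KL = L − K = (4, -6)
KM = M − K = (2, -5)
KL · KM = 4·2 + (-6)·(-5) = 8 + 30 = 38

38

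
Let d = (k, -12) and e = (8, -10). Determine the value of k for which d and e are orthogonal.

-15

d · e = k·8 + (-12)·(-10) = 120 + 8k
Set equal to 0: 8k = -120, so k = -15.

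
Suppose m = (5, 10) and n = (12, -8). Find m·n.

m · n = 5·12 + 10·(-8) = 60 - 80 = -20

-20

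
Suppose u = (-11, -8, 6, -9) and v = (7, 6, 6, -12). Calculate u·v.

19

u · v = (-11)·7 + (-8)·6 + 6·6 + (-9)·(-12) = -77 - 48 + 36 + 108 = 19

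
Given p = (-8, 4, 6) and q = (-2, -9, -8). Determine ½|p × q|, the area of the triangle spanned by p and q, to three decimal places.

56.258

i: 4·(-8) - 6·(-9) = -32 - (-54) = 22
j: 6·(-2) - (-8)·(-8) = -12 - 64 = -76
k: (-8)·(-9) - 4·(-2) = 72 - (-8) = 80
p × q = (22, -76, 80)
|p × q| = √(22² + (-76)² + 80²) = √12660 ≈ 112.5167
area = ½ · 112.5167 ≈ 56.258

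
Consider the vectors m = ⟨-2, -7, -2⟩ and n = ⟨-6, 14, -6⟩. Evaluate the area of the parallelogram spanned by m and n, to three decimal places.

98.995

i: (-7)·(-6) - (-2)·14 = 42 - (-28) = 70
j: (-2)·(-6) - (-2)·(-6) = 12 - 12 = 0
k: (-2)·14 - (-7)·(-6) = -28 - 42 = -70
m × n = (70, 0, -70)
|m × n| = √(70² + 0² + (-70)²) = √9800 ≈ 98.9949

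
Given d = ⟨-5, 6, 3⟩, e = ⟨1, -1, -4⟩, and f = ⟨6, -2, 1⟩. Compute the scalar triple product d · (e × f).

-93

e × f:
i: (-1)·1 - (-4)·(-2) = -1 - 8 = -9
j: (-4)·6 - 1·1 = -24 - 1 = -25
k: 1·(-2) - (-1)·6 = -2 - (-6) = 4
e × f = (-9, -25, 4)
d · (e × f) = (-5)·(-9) + 6·(-25) + 3·4 = 45 - 150 + 12 = -93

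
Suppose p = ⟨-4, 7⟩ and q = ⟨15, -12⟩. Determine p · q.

-144

p · q = (-4)·15 + 7·(-12) = -60 - 84 = -144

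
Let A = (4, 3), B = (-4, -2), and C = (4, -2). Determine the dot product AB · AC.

25

AB = B − A = (-8, -5)
AC = C − A = (0, -5)
AB · AC = (-8)·0 + (-5)·(-5) = 0 + 25 = 25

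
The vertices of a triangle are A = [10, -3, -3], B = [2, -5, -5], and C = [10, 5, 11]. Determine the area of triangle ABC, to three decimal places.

64.777

AB = (-8, -2, -2),  AC = (0, 8, 14)
i: (-2)·14 - (-2)·8 = -28 - (-16) = -12
j: (-2)·0 - (-8)·14 = 0 - (-112) = 112
k: (-8)·8 - (-2)·0 = -64 - 0 = -64
AB × AC = (-12, 112, -64)
|AB × AC| = √16784 ≈ 129.5531
area = ½ · 129.5531 ≈ 64.777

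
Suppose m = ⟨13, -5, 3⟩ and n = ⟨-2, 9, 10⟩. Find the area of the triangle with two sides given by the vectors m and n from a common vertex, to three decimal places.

94.702

i: (-5)·10 - 3·9 = -50 - 27 = -77
j: 3·(-2) - 13·10 = -6 - 130 = -136
k: 13·9 - (-5)·(-2) = 117 - 10 = 107
m × n = (-77, -136, 107)
|m × n| = √((-77)² + (-136)² + 107²) = √35874 ≈ 189.4043
area = ½ · 189.4043 ≈ 94.702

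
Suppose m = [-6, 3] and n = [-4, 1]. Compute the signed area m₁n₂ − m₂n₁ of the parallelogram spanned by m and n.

(-6)·1 - 3·(-4) = -6 - (-12) = 6

6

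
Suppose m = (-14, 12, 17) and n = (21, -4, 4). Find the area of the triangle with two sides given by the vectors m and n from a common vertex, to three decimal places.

235.818

i: 12·4 - 17·(-4) = 48 - (-68) = 116
j: 17·21 - (-14)·4 = 357 - (-56) = 413
k: (-14)·(-4) - 12·21 = 56 - 252 = -196
m × n = (116, 413, -196)
|m × n| = √(116² + 413² + (-196)²) = √222441 ≈ 471.6365
area = ½ · 471.6365 ≈ 235.818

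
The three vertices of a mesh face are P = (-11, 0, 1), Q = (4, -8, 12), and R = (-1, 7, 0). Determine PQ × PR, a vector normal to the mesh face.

PQ = (15, -8, 11)
PR = (10, 7, -1)
i: (-8)·(-1) - 11·7 = 8 - 77 = -69
j: 11·10 - 15·(-1) = 110 - (-15) = 125
k: 15·7 - (-8)·10 = 105 - (-80) = 185
PQ × PR = (-69, 125, 185)

(-69, 125, 185)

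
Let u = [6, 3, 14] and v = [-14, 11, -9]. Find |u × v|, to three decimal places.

254.144

i: 3·(-9) - 14·11 = -27 - 154 = -181
j: 14·(-14) - 6·(-9) = -196 - (-54) = -142
k: 6·11 - 3·(-14) = 66 - (-42) = 108
u × v = (-181, -142, 108)
|u × v| = √((-181)² + (-142)² + 108²) = √64589 ≈ 254.1437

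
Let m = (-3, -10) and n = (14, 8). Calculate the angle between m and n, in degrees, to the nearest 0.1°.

m · n = (-3)·14 + (-10)·8 = -42 - 80 = -122
|m|² = 9 + 100 = 109,  |m| = √109 ≈ 10.440307
|n|² = 196 + 64 = 260,  |n| = √260 ≈ 16.124515
cos θ = -122 / (10.440307 · 16.124515) ≈ -0.72470
θ = arccos(-0.72470) ≈ 136.4°

136.4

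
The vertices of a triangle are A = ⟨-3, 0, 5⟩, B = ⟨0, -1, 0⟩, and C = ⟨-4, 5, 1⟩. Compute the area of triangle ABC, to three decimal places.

18.207

AB = (3, -1, -5),  AC = (-1, 5, -4)
i: (-1)·(-4) - (-5)·5 = 4 - (-25) = 29
j: (-5)·(-1) - 3·(-4) = 5 - (-12) = 17
k: 3·5 - (-1)·(-1) = 15 - 1 = 14
AB × AC = (29, 17, 14)
|AB × AC| = √1326 ≈ 36.4143
area = ½ · 36.4143 ≈ 18.207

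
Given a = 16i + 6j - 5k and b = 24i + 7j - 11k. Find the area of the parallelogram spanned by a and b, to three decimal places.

71.561

i: 6·(-11) - (-5)·7 = -66 - (-35) = -31
j: (-5)·24 - 16·(-11) = -120 - (-176) = 56
k: 16·7 - 6·24 = 112 - 144 = -32
a × b = (-31, 56, -32)
|a × b| = √((-31)² + 56² + (-32)²) = √5121 ≈ 71.5612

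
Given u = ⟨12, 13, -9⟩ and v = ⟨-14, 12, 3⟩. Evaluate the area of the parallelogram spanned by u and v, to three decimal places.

i: 13·3 - (-9)·12 = 39 - (-108) = 147
j: (-9)·(-14) - 12·3 = 126 - 36 = 90
k: 12·12 - 13·(-14) = 144 - (-182) = 326
u × v = (147, 90, 326)
|u × v| = √(147² + 90² + 326²) = √135985 ≈ 368.7614

368.761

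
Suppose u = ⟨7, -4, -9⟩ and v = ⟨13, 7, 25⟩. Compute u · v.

u · v = 7·13 + (-4)·7 + (-9)·25 = 91 - 28 - 225 = -162

-162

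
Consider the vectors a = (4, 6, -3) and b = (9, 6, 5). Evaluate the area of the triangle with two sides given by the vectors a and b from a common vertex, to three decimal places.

i: 6·5 - (-3)·6 = 30 - (-18) = 48
j: (-3)·9 - 4·5 = -27 - 20 = -47
k: 4·6 - 6·9 = 24 - 54 = -30
a × b = (48, -47, -30)
|a × b| = √(48² + (-47)² + (-30)²) = √5413 ≈ 73.5731
area = ½ · 73.5731 ≈ 36.787

36.787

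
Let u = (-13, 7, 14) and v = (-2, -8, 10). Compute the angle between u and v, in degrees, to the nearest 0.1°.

u · v = (-13)·(-2) + 7·(-8) + 14·10 = 26 - 56 + 140 = 110
|u|² = 169 + 49 + 196 = 414,  |u| = √414 ≈ 20.346990
|v|² = 4 + 64 + 100 = 168,  |v| = √168 ≈ 12.961481
cos θ = 110 / (20.346990 · 12.961481) ≈ 0.41710
θ = arccos(0.41710) ≈ 65.3°

65.3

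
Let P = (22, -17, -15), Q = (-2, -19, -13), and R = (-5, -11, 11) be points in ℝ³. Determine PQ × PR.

(-64, 570, -198)

PQ = (-24, -2, 2)
PR = (-27, 6, 26)
i: (-2)·26 - 2·6 = -52 - 12 = -64
j: 2·(-27) - (-24)·26 = -54 - (-624) = 570
k: (-24)·6 - (-2)·(-27) = -144 - 54 = -198
PQ × PR = (-64, 570, -198)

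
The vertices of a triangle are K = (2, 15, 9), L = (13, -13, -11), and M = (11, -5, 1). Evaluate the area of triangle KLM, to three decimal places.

100.578

KL = (11, -28, -20),  KM = (9, -20, -8)
i: (-28)·(-8) - (-20)·(-20) = 224 - 400 = -176
j: (-20)·9 - 11·(-8) = -180 - (-88) = -92
k: 11·(-20) - (-28)·9 = -220 - (-252) = 32
KL × KM = (-176, -92, 32)
|KL × KM| = √40464 ≈ 201.1567
area = ½ · 201.1567 ≈ 100.578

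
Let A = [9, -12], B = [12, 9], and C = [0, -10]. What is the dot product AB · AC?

AB = B − A = (3, 21)
AC = C − A = (-9, 2)
AB · AC = 3·(-9) + 21·2 = -27 + 42 = 15

15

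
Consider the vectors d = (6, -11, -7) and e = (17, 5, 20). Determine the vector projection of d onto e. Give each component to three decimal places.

(-2.214, -0.651, -2.605)

d · e = 6·17 + (-11)·5 + (-7)·20 = 102 - 55 - 140 = -93
|e|² = 289 + 25 + 400 = 714
proj_e d = (-93/714) · (17, 5, 20) ≈ (-2.214, -0.651, -2.605)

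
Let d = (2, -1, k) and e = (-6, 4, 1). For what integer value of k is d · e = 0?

d · e = 2·(-6) + (-1)·4 + k·1 = -16 + 1k
Set equal to 0: 1k = 16, so k = 16.

16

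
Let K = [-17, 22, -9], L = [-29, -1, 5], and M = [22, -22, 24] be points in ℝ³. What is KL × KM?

(-143, 942, 1425)

KL = (-12, -23, 14)
KM = (39, -44, 33)
i: (-23)·33 - 14·(-44) = -759 - (-616) = -143
j: 14·39 - (-12)·33 = 546 - (-396) = 942
k: (-12)·(-44) - (-23)·39 = 528 - (-897) = 1425
KL × KM = (-143, 942, 1425)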